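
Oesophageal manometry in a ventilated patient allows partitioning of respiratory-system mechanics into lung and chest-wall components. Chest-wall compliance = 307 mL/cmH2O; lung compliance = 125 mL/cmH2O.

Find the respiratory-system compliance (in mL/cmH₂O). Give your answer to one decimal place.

Lung and chest wall are elastances in series: 1/Crs = 1/CL + 1/Ccw.
1/Crs = 1/125 + 1/307 = 0.01126.
Crs = 88.81 mL/cmH2O.

88.8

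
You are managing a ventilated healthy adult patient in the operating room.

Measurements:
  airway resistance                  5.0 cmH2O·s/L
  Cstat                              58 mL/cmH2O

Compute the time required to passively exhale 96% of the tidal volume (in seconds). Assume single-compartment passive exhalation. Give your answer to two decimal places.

0.93

τ = R × C = 5.0 × 58 mL/cmH2O = 5.0 × 0.058 L/cmH2O = 0.29 s.
Exhaled fraction f = 1 − e^(−t/τ) → t = −τ·ln(1 − f) = −0.29·ln(0.04) = 0.9335 s.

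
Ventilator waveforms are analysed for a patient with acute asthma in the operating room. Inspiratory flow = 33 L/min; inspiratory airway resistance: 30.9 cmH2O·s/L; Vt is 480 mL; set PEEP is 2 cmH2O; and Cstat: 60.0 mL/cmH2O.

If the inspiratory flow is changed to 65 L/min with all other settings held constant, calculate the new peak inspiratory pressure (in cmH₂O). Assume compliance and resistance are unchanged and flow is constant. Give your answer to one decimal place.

Flow: 33 L/min ÷ 60 = 0.55 L/s.
New flow: 65 L/min ÷ 60 = 1.0833 L/s.
PIP = Vt/C + R·V̇ + PEEP (constant-flow equation of motion).
Only the resistive term changes: ΔPIP = R × ΔV̇ = 30.9 × (1.0833 − 0.55) = 30.9 × 0.5333 = 16.479 cmH2O.
Original PIP = 480/60.0 + 30.9×0.55 + 2 = 26.995 cmH2O; new PIP = 26.995 + (16.479) = 43.474 cmH2O.

43.5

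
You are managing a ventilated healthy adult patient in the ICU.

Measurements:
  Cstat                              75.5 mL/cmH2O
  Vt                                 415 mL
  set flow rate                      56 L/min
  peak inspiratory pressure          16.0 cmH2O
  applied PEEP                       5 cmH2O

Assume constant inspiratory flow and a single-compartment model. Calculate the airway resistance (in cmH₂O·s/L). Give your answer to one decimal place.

Flow: 56 L/min ÷ 60 = 0.9333 L/s.
Equation of motion (constant flow): PIP = Vt/C + R·V̇ + PEEP.
R·V̇ = PIP − Vt/C − PEEP = 16.0 − 415/75.5 − 5 = 16.0 − 5.497 − 5 = 5.503 cmH2O.
R = 5.503 / 0.9333 = 5.896 cmH2O·s/L.

5.9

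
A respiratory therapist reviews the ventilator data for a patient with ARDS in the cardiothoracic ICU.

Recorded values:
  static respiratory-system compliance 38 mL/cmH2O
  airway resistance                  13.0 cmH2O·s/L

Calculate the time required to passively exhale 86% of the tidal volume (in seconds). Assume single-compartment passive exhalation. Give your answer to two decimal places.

τ = R × C = 13.0 × 38 mL/cmH2O = 13.0 × 0.038 L/cmH2O = 0.494 s.
Exhaled fraction f = 1 − e^(−t/τ) → t = −τ·ln(1 − f) = −0.494·ln(0.14) = 0.9713 s.

0.97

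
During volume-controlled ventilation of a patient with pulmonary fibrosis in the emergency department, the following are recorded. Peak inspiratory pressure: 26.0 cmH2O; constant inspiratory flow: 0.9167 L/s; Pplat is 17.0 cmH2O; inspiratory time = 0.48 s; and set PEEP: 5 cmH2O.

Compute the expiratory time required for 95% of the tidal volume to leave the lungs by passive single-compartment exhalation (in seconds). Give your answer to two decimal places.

Vt = flow × Ti = 0.9167 L/s × 0.48 s × 1000 mL/L = 440.02 mL.
R = (PIP − Pplat)/V̇ = (26.0 − 17.0) / 0.9167 = 9.0/0.9167 = 9.818 cmH2O·s/L.
C = Vt/(Pplat − PEEP) = 440.02 / (17.0 − 5) = 440.02/12.0 = 36.668 mL/cmH2O.
τ = R × C = 9.818 × 0.03667 L/cmH2O = 0.36 s.
t = −τ·ln(1 − 0.95) = −0.36·ln(0.05) = 1.078 s.

1.08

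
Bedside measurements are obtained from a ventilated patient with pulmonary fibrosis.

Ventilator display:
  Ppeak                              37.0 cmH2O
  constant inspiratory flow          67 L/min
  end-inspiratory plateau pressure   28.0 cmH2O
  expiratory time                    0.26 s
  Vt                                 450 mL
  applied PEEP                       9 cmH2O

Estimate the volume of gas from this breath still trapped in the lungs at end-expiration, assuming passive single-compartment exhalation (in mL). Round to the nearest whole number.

Flow: 67 L/min ÷ 60 = 1.1167 L/s.
R = (PIP − Pplat)/V̇ = (37.0 − 28.0) / 1.1167 = 9.0/1.1167 = 8.059 cmH2O·s/L.
C = Vt/(Pplat − PEEP) = 450.0 / (28.0 − 9) = 450.0/19.0 = 23.684 mL/cmH2O.
τ = R × C = 8.059 × 0.02368 L/cmH2O = 0.1908 s.
Fraction remaining = e^(−Te/τ) = e^(−0.26/0.1908) = 0.256.
Trapped volume = 450.0 × 0.256 = 115.2 mL.

115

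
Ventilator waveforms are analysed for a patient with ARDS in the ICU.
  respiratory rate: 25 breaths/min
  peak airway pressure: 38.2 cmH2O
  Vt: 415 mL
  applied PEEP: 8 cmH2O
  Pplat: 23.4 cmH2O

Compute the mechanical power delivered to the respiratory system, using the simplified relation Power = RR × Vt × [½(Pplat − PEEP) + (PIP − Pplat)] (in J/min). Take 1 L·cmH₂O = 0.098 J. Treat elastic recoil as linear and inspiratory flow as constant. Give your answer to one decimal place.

22.9

Per-breath work = Vt × [½(Pplat−PEEP) + (PIP−Pplat)] = 0.415 × [0.5×15.4 + 14.8] = 0.415 × 22.5 = 9.338 L·cmH2O.
Power = 25 × 9.338 = 233.45 L·cmH2O/min.
× 0.098 J/(L·cmH2O) → 22.878 J/min.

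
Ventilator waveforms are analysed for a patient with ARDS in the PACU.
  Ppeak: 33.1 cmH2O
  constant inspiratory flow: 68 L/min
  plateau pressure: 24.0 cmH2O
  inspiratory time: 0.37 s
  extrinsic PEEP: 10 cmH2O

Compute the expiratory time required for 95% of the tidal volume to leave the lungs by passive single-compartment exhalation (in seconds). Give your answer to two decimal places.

0.72

Flow: 68 L/min ÷ 60 = 1.1333 L/s.
Vt = flow × Ti = 1.1333 L/s × 0.37 s × 1000 mL/L = 419.32 mL.
R = (PIP − Pplat)/V̇ = (33.1 − 24.0) / 1.1333 = 9.1/1.1333 = 8.03 cmH2O·s/L.
C = Vt/(Pplat − PEEP) = 419.32 / (24.0 − 10) = 419.32/14.0 = 29.951 mL/cmH2O.
τ = R × C = 8.03 × 0.02995 L/cmH2O = 0.2405 s.
t = −τ·ln(1 − 0.95) = −0.2405·ln(0.05) = 0.7205 s.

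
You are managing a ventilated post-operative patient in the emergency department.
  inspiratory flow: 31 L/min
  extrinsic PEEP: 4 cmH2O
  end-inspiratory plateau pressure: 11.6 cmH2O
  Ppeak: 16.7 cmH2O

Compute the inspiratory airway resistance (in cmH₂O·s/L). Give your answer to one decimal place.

9.9

Flow: 31 L/min ÷ 60 = 0.5167 L/s.
Raw = (PIP − Pplat) / flow = (16.7 − 11.6) / 0.5167 = 5.1 / 0.5167 = 9.87 cmH2O·s/L.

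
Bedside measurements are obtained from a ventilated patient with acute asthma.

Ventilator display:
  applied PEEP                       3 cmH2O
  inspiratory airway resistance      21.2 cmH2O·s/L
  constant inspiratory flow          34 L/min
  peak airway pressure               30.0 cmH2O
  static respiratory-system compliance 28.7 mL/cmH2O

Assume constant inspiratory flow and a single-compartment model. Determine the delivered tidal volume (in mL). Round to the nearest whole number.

430

Flow: 34 L/min ÷ 60 = 0.5667 L/s.
Equation of motion (constant flow): PIP = Vt/C + R·V̇ + PEEP.
Vt/C = PIP − R·V̇ − PEEP = 30.0 − 12.014 − 3 = 14.986 cmH2O.
Vt = C × 14.986 = 28.7 × 14.986 = 430.1 mL.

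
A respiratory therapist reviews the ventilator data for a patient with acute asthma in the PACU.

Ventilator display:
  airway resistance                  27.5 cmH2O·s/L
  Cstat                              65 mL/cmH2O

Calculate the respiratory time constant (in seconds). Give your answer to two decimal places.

1.79

τ = R × C = 27.5 × 65 mL/cmH2O = 27.5 × 0.065 L/cmH2O = 1.788 s.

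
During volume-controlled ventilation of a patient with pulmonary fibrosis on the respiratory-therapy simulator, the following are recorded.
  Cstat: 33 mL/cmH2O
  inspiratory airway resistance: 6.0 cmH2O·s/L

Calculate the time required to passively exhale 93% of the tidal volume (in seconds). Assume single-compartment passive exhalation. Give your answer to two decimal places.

0.53

τ = R × C = 6.0 × 33 mL/cmH2O = 6.0 × 0.033 L/cmH2O = 0.198 s.
Exhaled fraction f = 1 − e^(−t/τ) → t = −τ·ln(1 − f) = −0.198·ln(0.07) = 0.5265 s.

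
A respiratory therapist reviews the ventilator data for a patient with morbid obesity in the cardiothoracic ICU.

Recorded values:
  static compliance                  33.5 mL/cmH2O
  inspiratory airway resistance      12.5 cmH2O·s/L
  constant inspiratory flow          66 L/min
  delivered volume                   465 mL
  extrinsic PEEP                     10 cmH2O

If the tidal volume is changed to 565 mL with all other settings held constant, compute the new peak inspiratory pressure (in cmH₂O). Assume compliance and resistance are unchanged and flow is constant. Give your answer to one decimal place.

Flow: 66 L/min ÷ 60 = 1.1 L/s.
PIP = Vt/C + R·V̇ + PEEP (constant-flow equation of motion).
Only the elastic term changes: ΔPIP = ΔVt / C = (565 − 465) / 33.5 = 2.985 cmH2O.
Original PIP = 465/33.5 + 12.5×1.1 + 10 = 37.631 cmH2O; new PIP = 37.631 + (2.985) = 40.616 cmH2O.

40.6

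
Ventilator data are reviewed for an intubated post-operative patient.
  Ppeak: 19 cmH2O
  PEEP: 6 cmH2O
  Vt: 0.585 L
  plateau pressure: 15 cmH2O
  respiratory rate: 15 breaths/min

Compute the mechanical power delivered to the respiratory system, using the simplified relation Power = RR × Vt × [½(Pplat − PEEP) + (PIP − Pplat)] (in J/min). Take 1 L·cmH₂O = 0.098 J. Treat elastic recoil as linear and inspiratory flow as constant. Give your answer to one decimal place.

Per-breath work = Vt × [½(Pplat−PEEP) + (PIP−Pplat)] = 0.585 × [0.5×9.0 + 4.0] = 0.585 × 8.5 = 4.973 L·cmH2O.
Power = 15 × 4.973 = 74.595 L·cmH2O/min.
× 0.098 J/(L·cmH2O) → 7.31 J/min.

7.3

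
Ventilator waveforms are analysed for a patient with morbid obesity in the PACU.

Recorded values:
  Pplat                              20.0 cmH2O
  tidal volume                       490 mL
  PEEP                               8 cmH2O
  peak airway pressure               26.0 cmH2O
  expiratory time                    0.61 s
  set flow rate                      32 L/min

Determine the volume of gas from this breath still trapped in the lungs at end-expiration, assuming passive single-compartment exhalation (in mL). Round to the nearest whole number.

130

Flow: 32 L/min ÷ 60 = 0.5333 L/s.
R = (PIP − Pplat)/V̇ = (26.0 − 20.0) / 0.5333 = 6.0/0.5333 = 11.251 cmH2O·s/L.
C = Vt/(Pplat − PEEP) = 490.0 / (20.0 − 8) = 490.0/12.0 = 40.833 mL/cmH2O.
τ = R × C = 11.251 × 0.04083 L/cmH2O = 0.4594 s.
Fraction remaining = e^(−Te/τ) = e^(−0.61/0.4594) = 0.2651.
Trapped volume = 490.0 × 0.2651 = 129.9 mL.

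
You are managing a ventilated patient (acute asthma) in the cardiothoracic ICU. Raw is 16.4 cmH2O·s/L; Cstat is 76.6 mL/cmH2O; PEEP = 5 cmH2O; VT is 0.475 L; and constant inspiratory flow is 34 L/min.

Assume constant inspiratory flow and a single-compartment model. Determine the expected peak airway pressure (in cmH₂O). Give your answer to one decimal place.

Flow: 34 L/min ÷ 60 = 0.5667 L/s.
Equation of motion (constant flow): PIP = Vt/C + R·V̇ + PEEP.
PIP = 475/76.6 + 16.4×0.5667 + 5 = 6.201 + 9.294 + 5 = 20.495 cmH2O.

20.5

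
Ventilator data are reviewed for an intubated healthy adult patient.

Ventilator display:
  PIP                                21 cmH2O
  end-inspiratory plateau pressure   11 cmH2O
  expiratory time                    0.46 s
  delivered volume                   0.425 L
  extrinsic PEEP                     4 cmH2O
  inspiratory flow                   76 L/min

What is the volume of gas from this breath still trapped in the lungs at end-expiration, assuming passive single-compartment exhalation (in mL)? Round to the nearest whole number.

Flow: 76 L/min ÷ 60 = 1.2667 L/s.
R = (PIP − Pplat)/V̇ = (21 − 11) / 1.2667 = 10.0/1.2667 = 7.895 cmH2O·s/L.
C = Vt/(Pplat − PEEP) = 425.0 / (11 − 4) = 425.0/7.0 = 60.714 mL/cmH2O.
τ = R × C = 7.895 × 0.06071 L/cmH2O = 0.4793 s.
Fraction remaining = e^(−Te/τ) = e^(−0.46/0.4793) = 0.383.
Trapped volume = 425.0 × 0.383 = 162.78 mL.

163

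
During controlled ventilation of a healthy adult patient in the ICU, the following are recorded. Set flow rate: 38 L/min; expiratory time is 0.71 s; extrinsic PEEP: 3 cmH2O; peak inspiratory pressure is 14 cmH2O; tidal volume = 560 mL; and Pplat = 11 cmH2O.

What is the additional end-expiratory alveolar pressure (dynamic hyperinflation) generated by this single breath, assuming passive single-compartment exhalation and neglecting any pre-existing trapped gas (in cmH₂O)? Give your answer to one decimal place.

0.9

Flow: 38 L/min ÷ 60 = 0.6333 L/s.
R = (PIP − Pplat)/V̇ = (14 − 11) / 0.6333 = 3.0/0.6333 = 4.737 cmH2O·s/L.
C = Vt/(Pplat − PEEP) = 560.0 / (11 − 3) = 560.0/8.0 = 70.0 mL/cmH2O.
τ = R × C = 4.737 × 0.07 L/cmH2O = 0.3316 s.
Fraction remaining = e^(−Te/τ) = e^(−0.71/0.3316) = 0.1175; trapped volume = 560.0 × 0.1175 = 65.8 mL.
Additional alveolar pressure from trapping ≈ V_trapped / C = 65.8 / 70.0 = 0.94 cmH2O.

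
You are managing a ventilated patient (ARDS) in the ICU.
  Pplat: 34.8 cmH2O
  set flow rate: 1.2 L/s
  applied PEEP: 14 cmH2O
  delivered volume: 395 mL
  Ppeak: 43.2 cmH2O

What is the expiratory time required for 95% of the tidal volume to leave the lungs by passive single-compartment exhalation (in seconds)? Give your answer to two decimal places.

R = (PIP − Pplat)/V̇ = (43.2 − 34.8) / 1.2 = 8.4/1.2 = 7.0 cmH2O·s/L.
C = Vt/(Pplat − PEEP) = 395.0 / (34.8 − 14) = 395.0/20.8 = 18.99 mL/cmH2O.
τ = R × C = 7.0 × 0.01899 L/cmH2O = 0.1329 s.
t = −τ·ln(1 − 0.95) = −0.1329·ln(0.05) = 0.3981 s.

0.40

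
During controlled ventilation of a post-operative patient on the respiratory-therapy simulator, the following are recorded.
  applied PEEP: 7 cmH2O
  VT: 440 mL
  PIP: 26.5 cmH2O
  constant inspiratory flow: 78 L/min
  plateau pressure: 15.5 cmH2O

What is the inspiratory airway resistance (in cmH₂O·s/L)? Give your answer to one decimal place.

Flow: 78 L/min ÷ 60 = 1.3 L/s.
Raw = (PIP − Pplat) / flow = (26.5 − 15.5) / 1.3 = 11.0 / 1.3 = 8.462 cmH2O·s/L.

8.5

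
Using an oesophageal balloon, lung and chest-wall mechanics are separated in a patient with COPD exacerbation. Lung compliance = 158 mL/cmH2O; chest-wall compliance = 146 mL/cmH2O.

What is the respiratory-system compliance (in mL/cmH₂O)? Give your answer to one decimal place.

75.9

Lung and chest wall are elastances in series: 1/Crs = 1/CL + 1/Ccw.
1/Crs = 1/158 + 1/146 = 0.01318.
Crs = 75.873 mL/cmH2O.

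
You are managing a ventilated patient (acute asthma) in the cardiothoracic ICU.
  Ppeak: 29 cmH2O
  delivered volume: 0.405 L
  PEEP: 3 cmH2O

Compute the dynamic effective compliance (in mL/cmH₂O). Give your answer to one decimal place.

Dynamic compliance = Vt / (PIP − PEEP) = 405 / (29 − 3) = 405 / 26.0 = 15.577 mL/cmH2O.

15.6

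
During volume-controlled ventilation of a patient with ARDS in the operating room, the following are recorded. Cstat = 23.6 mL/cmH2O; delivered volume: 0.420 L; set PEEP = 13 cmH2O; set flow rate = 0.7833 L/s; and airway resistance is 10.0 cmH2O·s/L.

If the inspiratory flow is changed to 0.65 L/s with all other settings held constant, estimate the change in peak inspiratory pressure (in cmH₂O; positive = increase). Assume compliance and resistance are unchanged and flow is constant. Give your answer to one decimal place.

PIP = Vt/C + R·V̇ + PEEP (constant-flow equation of motion).
Only the resistive term changes: ΔPIP = R × ΔV̇ = 10.0 × (0.65 − 0.7833) = 10.0 × -0.1333 = -1.333 cmH2O.

-1.3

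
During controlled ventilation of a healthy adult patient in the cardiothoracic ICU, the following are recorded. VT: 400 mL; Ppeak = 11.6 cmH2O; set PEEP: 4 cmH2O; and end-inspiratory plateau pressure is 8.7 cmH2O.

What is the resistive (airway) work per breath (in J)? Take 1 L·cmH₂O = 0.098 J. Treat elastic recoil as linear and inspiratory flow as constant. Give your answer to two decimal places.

With constant inspiratory flow the resistive pressure is constant at PIP − Pplat = 11.6 − 8.7 = 2.9 cmH2O, so resistive work = 2.9 × 0.400 = 1.16 L·cmH2O.
× 0.098 J/(L·cmH2O) → 0.1137 J.

0.11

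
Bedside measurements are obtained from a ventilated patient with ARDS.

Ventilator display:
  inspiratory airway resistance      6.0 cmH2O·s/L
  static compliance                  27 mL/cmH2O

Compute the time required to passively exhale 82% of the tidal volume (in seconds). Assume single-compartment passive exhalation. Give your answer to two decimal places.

τ = R × C = 6.0 × 27 mL/cmH2O = 6.0 × 0.027 L/cmH2O = 0.162 s.
Exhaled fraction f = 1 − e^(−t/τ) → t = −τ·ln(1 − f) = −0.162·ln(0.18) = 0.2778 s.

0.28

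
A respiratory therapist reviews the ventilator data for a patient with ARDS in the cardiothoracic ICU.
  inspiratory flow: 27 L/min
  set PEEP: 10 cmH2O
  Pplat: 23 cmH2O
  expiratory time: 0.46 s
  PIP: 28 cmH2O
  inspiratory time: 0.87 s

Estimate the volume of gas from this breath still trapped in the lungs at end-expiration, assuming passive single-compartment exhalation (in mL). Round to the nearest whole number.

99

Flow: 27 L/min ÷ 60 = 0.45 L/s.
Vt = flow × Ti = 0.45 L/s × 0.87 s × 1000 mL/L = 391.5 mL.
R = (PIP − Pplat)/V̇ = (28 − 23) / 0.45 = 5.0/0.45 = 11.111 cmH2O·s/L.
C = Vt/(Pplat − PEEP) = 391.5 / (23 − 10) = 391.5/13.0 = 30.115 mL/cmH2O.
τ = R × C = 11.111 × 0.03012 L/cmH2O = 0.3347 s.
Fraction remaining = e^(−Te/τ) = e^(−0.46/0.3347) = 0.253.
Trapped volume = 391.5 × 0.253 = 99.05 mL.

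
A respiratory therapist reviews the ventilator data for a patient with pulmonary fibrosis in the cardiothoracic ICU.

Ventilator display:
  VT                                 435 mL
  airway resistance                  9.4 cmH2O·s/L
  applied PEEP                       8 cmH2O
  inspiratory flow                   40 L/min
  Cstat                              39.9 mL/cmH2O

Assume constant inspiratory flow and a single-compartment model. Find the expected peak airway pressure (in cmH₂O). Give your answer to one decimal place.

25.2

Flow: 40 L/min ÷ 60 = 0.6667 L/s.
Equation of motion (constant flow): PIP = Vt/C + R·V̇ + PEEP.
PIP = 435/39.9 + 9.4×0.6667 + 8 = 10.902 + 6.267 + 8 = 25.169 cmH2O.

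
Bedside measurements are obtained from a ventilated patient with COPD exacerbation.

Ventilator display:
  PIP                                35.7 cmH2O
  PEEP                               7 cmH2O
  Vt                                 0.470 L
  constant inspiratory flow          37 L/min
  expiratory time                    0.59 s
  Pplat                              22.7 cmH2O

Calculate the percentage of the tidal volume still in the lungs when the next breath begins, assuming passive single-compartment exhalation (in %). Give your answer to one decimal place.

Flow: 37 L/min ÷ 60 = 0.6167 L/s.
R = (PIP − Pplat)/V̇ = (35.7 − 22.7) / 0.6167 = 13.0/0.6167 = 21.08 cmH2O·s/L.
C = Vt/(Pplat − PEEP) = 470.0 / (22.7 − 7) = 470.0/15.7 = 29.936 mL/cmH2O.
τ = R × C = 21.08 × 0.02994 L/cmH2O = 0.6311 s.
Fraction remaining at end-expiration = e^(−Te/τ) = e^(−0.59/0.6311) = 0.3926 → 39.26%.

39.3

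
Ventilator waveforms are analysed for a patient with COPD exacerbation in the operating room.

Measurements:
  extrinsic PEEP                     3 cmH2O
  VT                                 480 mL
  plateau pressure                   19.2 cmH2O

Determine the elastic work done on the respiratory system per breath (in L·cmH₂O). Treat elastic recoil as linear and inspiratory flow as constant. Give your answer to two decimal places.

Elastic work ≈ ½ × (Pplat − PEEP) × Vt = 0.5 × (19.2 − 3) × 0.480 L = 0.5 × 16.2 × 0.480 = 3.888 L·cmH2O.

3.89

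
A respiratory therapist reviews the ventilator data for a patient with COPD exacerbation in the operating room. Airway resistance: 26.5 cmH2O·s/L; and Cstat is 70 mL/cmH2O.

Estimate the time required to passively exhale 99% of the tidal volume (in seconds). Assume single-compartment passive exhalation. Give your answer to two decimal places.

8.54

τ = R × C = 26.5 × 70 mL/cmH2O = 26.5 × 0.070 L/cmH2O = 1.855 s.
Exhaled fraction f = 1 − e^(−t/τ) → t = −τ·ln(1 − f) = −1.855·ln(0.01) = 8.543 s.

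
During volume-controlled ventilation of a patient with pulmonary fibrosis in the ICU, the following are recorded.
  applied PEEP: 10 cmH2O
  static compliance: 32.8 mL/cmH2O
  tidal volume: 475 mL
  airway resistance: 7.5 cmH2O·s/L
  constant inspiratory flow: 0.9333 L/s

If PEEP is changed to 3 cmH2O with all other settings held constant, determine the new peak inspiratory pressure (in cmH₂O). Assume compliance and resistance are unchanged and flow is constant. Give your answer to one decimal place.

24.5

PIP = Vt/C + R·V̇ + PEEP (constant-flow equation of motion).
Only the baseline term changes: ΔPIP = ΔPEEP = 3 − 10 = -7.0 cmH2O.
Original PIP = 475/32.8 + 7.5×0.9333 + 10 = 31.481 cmH2O; new PIP = 31.481 + (-7.0) = 24.481 cmH2O.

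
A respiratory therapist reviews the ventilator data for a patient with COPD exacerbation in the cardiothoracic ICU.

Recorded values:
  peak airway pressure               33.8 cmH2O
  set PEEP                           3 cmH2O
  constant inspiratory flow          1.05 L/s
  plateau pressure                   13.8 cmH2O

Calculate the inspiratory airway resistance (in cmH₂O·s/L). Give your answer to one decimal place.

Raw = (PIP − Pplat) / flow = (33.8 − 13.8) / 1.05 = 20.0 / 1.05 = 19.048 cmH2O·s/L.

19.0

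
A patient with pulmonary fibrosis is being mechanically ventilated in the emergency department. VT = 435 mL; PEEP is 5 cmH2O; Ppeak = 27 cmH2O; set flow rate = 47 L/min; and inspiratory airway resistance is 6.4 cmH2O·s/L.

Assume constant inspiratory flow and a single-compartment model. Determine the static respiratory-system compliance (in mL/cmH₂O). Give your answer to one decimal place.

25.6

Flow: 47 L/min ÷ 60 = 0.7833 L/s.
Equation of motion (constant flow): PIP = Vt/C + R·V̇ + PEEP.
Vt/C = PIP − R·V̇ − PEEP = 27 − 6.4×0.7833 − 5 = 27 − 5.013 − 5 = 16.987 cmH2O.
C = Vt / 16.987 = 435 / 16.987 = 25.608 mL/cmH2O.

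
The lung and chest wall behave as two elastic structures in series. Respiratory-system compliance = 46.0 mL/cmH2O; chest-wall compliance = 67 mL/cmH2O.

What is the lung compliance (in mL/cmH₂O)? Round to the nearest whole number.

1/CL = 1/Crs − 1/Ccw.
1/CL = 1/46.0 − 1/67 = 0.006814.
CL = 146.76 mL/cmH2O.

147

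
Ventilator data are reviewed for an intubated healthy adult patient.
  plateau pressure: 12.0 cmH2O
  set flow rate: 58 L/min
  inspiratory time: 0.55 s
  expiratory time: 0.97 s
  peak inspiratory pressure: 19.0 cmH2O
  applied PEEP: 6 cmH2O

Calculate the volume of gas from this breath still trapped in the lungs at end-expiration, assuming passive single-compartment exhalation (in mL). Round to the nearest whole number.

117

Flow: 58 L/min ÷ 60 = 0.9667 L/s.
Vt = flow × Ti = 0.9667 L/s × 0.55 s × 1000 mL/L = 531.69 mL.
R = (PIP − Pplat)/V̇ = (19.0 − 12.0) / 0.9667 = 7.0/0.9667 = 7.241 cmH2O·s/L.
C = Vt/(Pplat − PEEP) = 531.69 / (12.0 − 6) = 531.69/6.0 = 88.615 mL/cmH2O.
τ = R × C = 7.241 × 0.08862 L/cmH2O = 0.6417 s.
Fraction remaining = e^(−Te/τ) = e^(−0.97/0.6417) = 0.2206.
Trapped volume = 531.69 × 0.2206 = 117.29 mL.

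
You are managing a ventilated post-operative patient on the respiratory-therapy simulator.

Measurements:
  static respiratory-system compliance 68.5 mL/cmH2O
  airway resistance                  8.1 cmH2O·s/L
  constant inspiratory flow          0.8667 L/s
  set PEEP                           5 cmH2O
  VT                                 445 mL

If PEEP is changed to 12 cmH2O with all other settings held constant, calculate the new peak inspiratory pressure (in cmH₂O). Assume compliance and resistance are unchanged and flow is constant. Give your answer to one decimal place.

25.5

PIP = Vt/C + R·V̇ + PEEP (constant-flow equation of motion).
Only the baseline term changes: ΔPIP = ΔPEEP = 12 − 5 = 7.0 cmH2O.
Original PIP = 445/68.5 + 8.1×0.8667 + 5 = 18.517 cmH2O; new PIP = 18.517 + (7.0) = 25.517 cmH2O.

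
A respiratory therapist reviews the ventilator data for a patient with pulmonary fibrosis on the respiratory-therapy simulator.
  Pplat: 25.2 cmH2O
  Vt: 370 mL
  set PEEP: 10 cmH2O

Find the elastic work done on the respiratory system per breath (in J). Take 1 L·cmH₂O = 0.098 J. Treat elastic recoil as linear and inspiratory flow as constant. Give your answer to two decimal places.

Elastic work ≈ ½ × (Pplat − PEEP) × Vt = 0.5 × (25.2 − 10) × 0.370 L = 0.5 × 15.2 × 0.370 = 2.812 L·cmH2O.
× 0.098 J/(L·cmH2O) → 0.2756 J.

0.28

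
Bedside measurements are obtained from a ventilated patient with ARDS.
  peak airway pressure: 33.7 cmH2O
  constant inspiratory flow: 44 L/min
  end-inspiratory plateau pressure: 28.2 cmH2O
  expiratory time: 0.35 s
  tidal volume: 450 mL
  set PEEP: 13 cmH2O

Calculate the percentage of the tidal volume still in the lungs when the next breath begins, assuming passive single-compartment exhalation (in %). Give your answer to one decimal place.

20.7

Flow: 44 L/min ÷ 60 = 0.7333 L/s.
R = (PIP − Pplat)/V̇ = (33.7 − 28.2) / 0.7333 = 5.5/0.7333 = 7.5 cmH2O·s/L.
C = Vt/(Pplat − PEEP) = 450.0 / (28.2 − 13) = 450.0/15.2 = 29.605 mL/cmH2O.
τ = R × C = 7.5 × 0.02961 L/cmH2O = 0.2221 s.
Fraction remaining at end-expiration = e^(−Te/τ) = e^(−0.35/0.2221) = 0.2068 → 20.68%.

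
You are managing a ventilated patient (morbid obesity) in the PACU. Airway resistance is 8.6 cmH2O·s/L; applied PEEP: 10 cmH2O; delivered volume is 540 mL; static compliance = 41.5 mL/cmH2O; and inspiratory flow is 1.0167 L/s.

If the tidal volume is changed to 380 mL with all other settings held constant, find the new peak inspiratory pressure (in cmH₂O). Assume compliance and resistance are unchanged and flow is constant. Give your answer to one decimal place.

PIP = Vt/C + R·V̇ + PEEP (constant-flow equation of motion).
Only the elastic term changes: ΔPIP = ΔVt / C = (380 − 540) / 41.5 = -3.855 cmH2O.
Original PIP = 540/41.5 + 8.6×1.0167 + 10 = 31.756 cmH2O; new PIP = 31.756 + (-3.855) = 27.901 cmH2O.

27.9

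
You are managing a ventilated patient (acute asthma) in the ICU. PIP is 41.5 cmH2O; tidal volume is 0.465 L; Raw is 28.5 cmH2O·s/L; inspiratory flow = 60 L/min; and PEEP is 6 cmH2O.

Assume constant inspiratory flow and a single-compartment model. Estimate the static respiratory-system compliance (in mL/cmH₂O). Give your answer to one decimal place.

66.4

Flow: 60 L/min ÷ 60 = 1 L/s.
Equation of motion (constant flow): PIP = Vt/C + R·V̇ + PEEP.
Vt/C = PIP − R·V̇ − PEEP = 41.5 − 28.5×1 − 6 = 41.5 − 28.5 − 6 = 7.0 cmH2O.
C = Vt / 7.0 = 465 / 7.0 = 66.429 mL/cmH2O.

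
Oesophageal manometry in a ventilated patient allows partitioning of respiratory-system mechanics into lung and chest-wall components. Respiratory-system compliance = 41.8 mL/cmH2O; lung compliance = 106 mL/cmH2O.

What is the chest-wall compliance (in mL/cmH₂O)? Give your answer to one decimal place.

69.0

1/Ccw = 1/Crs − 1/CL.
1/Ccw = 1/41.8 − 1/106 = 0.01449.
Ccw = 69.013 mL/cmH2O.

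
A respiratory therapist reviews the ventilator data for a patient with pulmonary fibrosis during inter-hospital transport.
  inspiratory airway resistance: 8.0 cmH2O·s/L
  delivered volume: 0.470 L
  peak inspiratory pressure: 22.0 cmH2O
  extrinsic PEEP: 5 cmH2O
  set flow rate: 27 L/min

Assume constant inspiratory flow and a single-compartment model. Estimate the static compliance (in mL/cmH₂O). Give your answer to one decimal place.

35.1

Flow: 27 L/min ÷ 60 = 0.45 L/s.
Equation of motion (constant flow): PIP = Vt/C + R·V̇ + PEEP.
Vt/C = PIP − R·V̇ − PEEP = 22.0 − 8.0×0.45 − 5 = 22.0 − 3.6 − 5 = 13.4 cmH2O.
C = Vt / 13.4 = 470 / 13.4 = 35.075 mL/cmH2O.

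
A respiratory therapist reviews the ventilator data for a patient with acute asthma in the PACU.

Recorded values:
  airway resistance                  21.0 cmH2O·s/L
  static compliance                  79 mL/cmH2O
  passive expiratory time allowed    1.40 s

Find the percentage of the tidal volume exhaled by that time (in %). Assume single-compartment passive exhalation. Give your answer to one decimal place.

τ = R × C = 21.0 × 79 mL/cmH2O = 21.0 × 0.079 L/cmH2O = 1.659 s.
Passive exhalation: V(t)/V₀ = e^(−t/τ) = e^(−1.40/1.659) = 0.43.
Fraction exhaled = 1 − 0.43 = 0.57 → 57.0%.

57.0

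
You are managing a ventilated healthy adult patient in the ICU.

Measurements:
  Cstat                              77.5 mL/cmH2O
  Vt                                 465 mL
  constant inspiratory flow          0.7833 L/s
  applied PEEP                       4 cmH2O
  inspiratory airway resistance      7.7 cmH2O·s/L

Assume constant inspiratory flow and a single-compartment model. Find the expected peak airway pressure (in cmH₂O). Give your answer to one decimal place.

Equation of motion (constant flow): PIP = Vt/C + R·V̇ + PEEP.
PIP = 465/77.5 + 7.7×0.7833 + 4 = 6.0 + 6.031 + 4 = 16.031 cmH2O.

16.0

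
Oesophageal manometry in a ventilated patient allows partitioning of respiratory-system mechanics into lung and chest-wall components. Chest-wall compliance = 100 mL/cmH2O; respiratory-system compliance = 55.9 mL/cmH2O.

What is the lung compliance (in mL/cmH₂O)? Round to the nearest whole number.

1/CL = 1/Crs − 1/Ccw.
1/CL = 1/55.9 − 1/100 = 0.007889.
CL = 126.76 mL/cmH2O.

127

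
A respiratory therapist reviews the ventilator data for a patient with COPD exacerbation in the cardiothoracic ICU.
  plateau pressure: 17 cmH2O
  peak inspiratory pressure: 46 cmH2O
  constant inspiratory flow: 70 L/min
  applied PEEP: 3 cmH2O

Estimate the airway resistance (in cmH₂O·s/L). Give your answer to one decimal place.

24.9

Flow: 70 L/min ÷ 60 = 1.1667 L/s.
Raw = (PIP − Pplat) / flow = (46 − 17) / 1.1667 = 29.0 / 1.1667 = 24.856 cmH2O·s/L.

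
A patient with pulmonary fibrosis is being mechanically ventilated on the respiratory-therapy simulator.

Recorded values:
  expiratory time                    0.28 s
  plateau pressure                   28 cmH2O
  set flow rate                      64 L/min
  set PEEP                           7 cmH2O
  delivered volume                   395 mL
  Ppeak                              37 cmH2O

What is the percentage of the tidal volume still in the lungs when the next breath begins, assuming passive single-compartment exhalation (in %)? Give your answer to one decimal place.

Flow: 64 L/min ÷ 60 = 1.0667 L/s.
R = (PIP − Pplat)/V̇ = (37 − 28) / 1.0667 = 9.0/1.0667 = 8.437 cmH2O·s/L.
C = Vt/(Pplat − PEEP) = 395.0 / (28 − 7) = 395.0/21.0 = 18.81 mL/cmH2O.
τ = R × C = 8.437 × 0.01881 L/cmH2O = 0.1587 s.
Fraction remaining at end-expiration = e^(−Te/τ) = e^(−0.28/0.1587) = 0.1713 → 17.13%.

17.1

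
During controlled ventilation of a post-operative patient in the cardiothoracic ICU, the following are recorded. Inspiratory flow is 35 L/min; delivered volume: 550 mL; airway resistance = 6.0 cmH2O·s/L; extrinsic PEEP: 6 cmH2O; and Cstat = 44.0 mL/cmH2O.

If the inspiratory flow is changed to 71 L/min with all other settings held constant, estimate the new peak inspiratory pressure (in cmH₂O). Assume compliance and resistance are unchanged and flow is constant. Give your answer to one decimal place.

Flow: 35 L/min ÷ 60 = 0.5833 L/s.
New flow: 71 L/min ÷ 60 = 1.1833 L/s.
PIP = Vt/C + R·V̇ + PEEP (constant-flow equation of motion).
Only the resistive term changes: ΔPIP = R × ΔV̇ = 6.0 × (1.1833 − 0.5833) = 6.0 × 0.6 = 3.6 cmH2O.
Original PIP = 550/44.0 + 6.0×0.5833 + 6 = 22.0 cmH2O; new PIP = 22.0 + (3.6) = 25.6 cmH2O.

25.6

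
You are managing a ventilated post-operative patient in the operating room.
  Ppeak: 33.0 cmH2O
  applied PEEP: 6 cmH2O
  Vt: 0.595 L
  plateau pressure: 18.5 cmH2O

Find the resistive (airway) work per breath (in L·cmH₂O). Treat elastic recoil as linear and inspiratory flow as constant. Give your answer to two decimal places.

8.63

With constant inspiratory flow the resistive pressure is constant at PIP − Pplat = 33.0 − 18.5 = 14.5 cmH2O, so resistive work = 14.5 × 0.595 = 8.628 L·cmH2O.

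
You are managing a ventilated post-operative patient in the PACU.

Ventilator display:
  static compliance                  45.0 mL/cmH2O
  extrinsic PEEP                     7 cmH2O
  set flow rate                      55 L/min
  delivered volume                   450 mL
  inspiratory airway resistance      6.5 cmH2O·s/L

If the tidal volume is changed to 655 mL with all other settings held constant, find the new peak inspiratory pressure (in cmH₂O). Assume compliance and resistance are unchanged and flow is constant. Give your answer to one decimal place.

27.5

Flow: 55 L/min ÷ 60 = 0.9167 L/s.
PIP = Vt/C + R·V̇ + PEEP (constant-flow equation of motion).
Only the elastic term changes: ΔPIP = ΔVt / C = (655 − 450) / 45.0 = 4.556 cmH2O.
Original PIP = 450/45.0 + 6.5×0.9167 + 7 = 22.959 cmH2O; new PIP = 22.959 + (4.556) = 27.515 cmH2O.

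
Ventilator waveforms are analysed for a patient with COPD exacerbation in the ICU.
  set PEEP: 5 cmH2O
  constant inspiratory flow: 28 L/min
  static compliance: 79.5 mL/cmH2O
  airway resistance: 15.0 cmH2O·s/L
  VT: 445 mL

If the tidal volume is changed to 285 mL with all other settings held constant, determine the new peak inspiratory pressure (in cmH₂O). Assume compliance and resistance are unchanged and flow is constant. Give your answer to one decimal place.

15.6

Flow: 28 L/min ÷ 60 = 0.4667 L/s.
PIP = Vt/C + R·V̇ + PEEP (constant-flow equation of motion).
Only the elastic term changes: ΔPIP = ΔVt / C = (285 − 445) / 79.5 = -2.013 cmH2O.
Original PIP = 445/79.5 + 15.0×0.4667 + 5 = 17.598 cmH2O; new PIP = 17.598 + (-2.013) = 15.585 cmH2O.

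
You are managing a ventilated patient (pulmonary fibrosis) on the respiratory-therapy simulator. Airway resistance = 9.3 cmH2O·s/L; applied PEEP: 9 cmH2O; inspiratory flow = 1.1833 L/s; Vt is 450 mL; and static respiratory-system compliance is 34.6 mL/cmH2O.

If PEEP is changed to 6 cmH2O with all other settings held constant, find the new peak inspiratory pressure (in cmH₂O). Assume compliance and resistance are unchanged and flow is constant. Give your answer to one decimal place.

PIP = Vt/C + R·V̇ + PEEP (constant-flow equation of motion).
Only the baseline term changes: ΔPIP = ΔPEEP = 6 − 9 = -3.0 cmH2O.
Original PIP = 450/34.6 + 9.3×1.1833 + 9 = 33.01 cmH2O; new PIP = 33.01 + (-3.0) = 30.01 cmH2O.

30.0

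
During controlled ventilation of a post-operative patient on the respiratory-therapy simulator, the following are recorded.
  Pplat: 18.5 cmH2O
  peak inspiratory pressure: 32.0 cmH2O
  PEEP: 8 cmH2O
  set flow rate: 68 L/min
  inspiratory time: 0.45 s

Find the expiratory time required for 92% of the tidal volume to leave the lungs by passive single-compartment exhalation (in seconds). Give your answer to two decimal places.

Flow: 68 L/min ÷ 60 = 1.1333 L/s.
Vt = flow × Ti = 1.1333 L/s × 0.45 s × 1000 mL/L = 509.99 mL.
R = (PIP − Pplat)/V̇ = (32.0 − 18.5) / 1.1333 = 13.5/1.1333 = 11.912 cmH2O·s/L.
C = Vt/(Pplat − PEEP) = 509.99 / (18.5 − 8) = 509.99/10.5 = 48.57 mL/cmH2O.
τ = R × C = 11.912 × 0.04857 L/cmH2O = 0.5786 s.
t = −τ·ln(1 − 0.92) = −0.5786·ln(0.08) = 1.461 s.

1.46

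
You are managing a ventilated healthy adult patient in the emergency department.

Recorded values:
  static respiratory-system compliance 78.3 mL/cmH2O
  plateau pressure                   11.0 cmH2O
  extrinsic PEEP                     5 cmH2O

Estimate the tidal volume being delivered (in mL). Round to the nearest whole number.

Vt = Cstat × (Pplat − PEEP) = 78.3 × (11.0 − 5) = 78.3 × 6.0 = 469.8 mL.

470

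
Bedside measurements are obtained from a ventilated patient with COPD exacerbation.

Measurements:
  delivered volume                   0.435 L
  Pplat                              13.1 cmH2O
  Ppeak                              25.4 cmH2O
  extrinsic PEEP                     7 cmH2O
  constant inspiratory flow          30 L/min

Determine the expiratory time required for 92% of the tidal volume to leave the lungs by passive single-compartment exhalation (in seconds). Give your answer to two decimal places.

4.43

Flow: 30 L/min ÷ 60 = 0.5 L/s.
R = (PIP − Pplat)/V̇ = (25.4 − 13.1) / 0.5 = 12.3/0.5 = 24.6 cmH2O·s/L.
C = Vt/(Pplat − PEEP) = 435.0 / (13.1 − 7) = 435.0/6.1 = 71.311 mL/cmH2O.
τ = R × C = 24.6 × 0.07131 L/cmH2O = 1.754 s.
t = −τ·ln(1 − 0.92) = −1.754·ln(0.08) = 4.43 s.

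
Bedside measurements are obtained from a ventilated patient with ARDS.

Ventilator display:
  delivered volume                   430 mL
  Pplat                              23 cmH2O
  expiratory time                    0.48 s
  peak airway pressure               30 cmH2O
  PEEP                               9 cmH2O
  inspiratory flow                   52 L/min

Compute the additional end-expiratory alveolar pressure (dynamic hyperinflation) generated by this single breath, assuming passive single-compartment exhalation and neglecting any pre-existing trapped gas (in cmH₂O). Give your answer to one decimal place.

Flow: 52 L/min ÷ 60 = 0.8667 L/s.
R = (PIP − Pplat)/V̇ = (30 − 23) / 0.8667 = 7.0/0.8667 = 8.077 cmH2O·s/L.
C = Vt/(Pplat − PEEP) = 430.0 / (23 − 9) = 430.0/14.0 = 30.714 mL/cmH2O.
τ = R × C = 8.077 × 0.03071 L/cmH2O = 0.248 s.
Fraction remaining = e^(−Te/τ) = e^(−0.48/0.248) = 0.1444; trapped volume = 430.0 × 0.1444 = 62.092 mL.
Additional alveolar pressure from trapping ≈ V_trapped / C = 62.092 / 30.714 = 2.022 cmH2O.

2.0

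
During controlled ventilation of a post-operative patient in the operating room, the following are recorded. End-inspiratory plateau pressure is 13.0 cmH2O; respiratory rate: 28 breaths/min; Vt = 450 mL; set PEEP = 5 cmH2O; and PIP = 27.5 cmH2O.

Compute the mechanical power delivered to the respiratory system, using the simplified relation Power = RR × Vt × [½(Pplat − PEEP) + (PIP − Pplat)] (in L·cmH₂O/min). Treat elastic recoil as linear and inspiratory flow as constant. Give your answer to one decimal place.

Per-breath work = Vt × [½(Pplat−PEEP) + (PIP−Pplat)] = 0.450 × [0.5×8.0 + 14.5] = 0.450 × 18.5 = 8.325 L·cmH2O.
Power = 28 × 8.325 = 233.1 L·cmH2O/min.

233.1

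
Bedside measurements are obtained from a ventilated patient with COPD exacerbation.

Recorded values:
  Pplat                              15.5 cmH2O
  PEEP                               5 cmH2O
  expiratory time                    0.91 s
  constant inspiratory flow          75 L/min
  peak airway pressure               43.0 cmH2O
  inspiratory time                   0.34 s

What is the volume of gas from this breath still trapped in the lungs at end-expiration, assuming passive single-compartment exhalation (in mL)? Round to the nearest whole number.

153

Flow: 75 L/min ÷ 60 = 1.25 L/s.
Vt = flow × Ti = 1.25 L/s × 0.34 s × 1000 mL/L = 425.0 mL.
R = (PIP − Pplat)/V̇ = (43.0 − 15.5) / 1.25 = 27.5/1.25 = 22.0 cmH2O·s/L.
C = Vt/(Pplat − PEEP) = 425.0 / (15.5 − 5) = 425.0/10.5 = 40.476 mL/cmH2O.
τ = R × C = 22.0 × 0.04048 L/cmH2O = 0.8906 s.
Fraction remaining = e^(−Te/τ) = e^(−0.91/0.8906) = 0.36.
Trapped volume = 425.0 × 0.36 = 153.0 mL.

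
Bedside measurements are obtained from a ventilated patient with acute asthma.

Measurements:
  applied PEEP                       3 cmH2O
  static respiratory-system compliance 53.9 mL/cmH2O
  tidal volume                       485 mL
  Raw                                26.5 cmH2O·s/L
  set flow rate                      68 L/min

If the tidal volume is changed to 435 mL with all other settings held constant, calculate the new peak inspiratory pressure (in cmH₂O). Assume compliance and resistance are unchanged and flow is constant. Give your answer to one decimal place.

Flow: 68 L/min ÷ 60 = 1.1333 L/s.
PIP = Vt/C + R·V̇ + PEEP (constant-flow equation of motion).
Only the elastic term changes: ΔPIP = ΔVt / C = (435 − 485) / 53.9 = -0.9276 cmH2O.
Original PIP = 485/53.9 + 26.5×1.1333 + 3 = 42.031 cmH2O; new PIP = 42.031 + (-0.9276) = 41.103 cmH2O.

41.1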